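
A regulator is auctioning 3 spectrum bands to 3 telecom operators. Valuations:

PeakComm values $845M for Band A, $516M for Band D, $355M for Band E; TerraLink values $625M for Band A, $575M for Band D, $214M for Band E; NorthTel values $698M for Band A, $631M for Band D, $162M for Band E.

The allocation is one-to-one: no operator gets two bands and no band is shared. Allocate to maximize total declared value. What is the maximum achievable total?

Maximum total: $1690M

Optimal: PeakComm→Band A ($845M), TerraLink→Band E ($214M), NorthTel→Band D ($631M) — total 845+214+631 = $1690M.
No other one-to-one assignment exceeds $1690M.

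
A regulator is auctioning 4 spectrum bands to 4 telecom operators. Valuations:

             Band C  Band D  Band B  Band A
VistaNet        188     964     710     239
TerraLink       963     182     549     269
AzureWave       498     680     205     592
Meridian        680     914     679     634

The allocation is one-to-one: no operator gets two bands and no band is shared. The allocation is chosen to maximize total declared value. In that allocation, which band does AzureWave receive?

AzureWave receives Band A.

Optimal: VistaNet→Band D ($964M), TerraLink→Band C ($963M), AzureWave→Band A ($592M), Meridian→Band B ($679M) — total 964+963+592+679 = $3198M.
Swapping Meridian↔AzureWave (Meridian→Band A $634M, AzureWave→Band B $205M) loses 432.
AzureWave's own top band is Band D ($680M), but forcing AzureWave→Band D and reassigning the rest optimally gives only $2987M — worse by 211.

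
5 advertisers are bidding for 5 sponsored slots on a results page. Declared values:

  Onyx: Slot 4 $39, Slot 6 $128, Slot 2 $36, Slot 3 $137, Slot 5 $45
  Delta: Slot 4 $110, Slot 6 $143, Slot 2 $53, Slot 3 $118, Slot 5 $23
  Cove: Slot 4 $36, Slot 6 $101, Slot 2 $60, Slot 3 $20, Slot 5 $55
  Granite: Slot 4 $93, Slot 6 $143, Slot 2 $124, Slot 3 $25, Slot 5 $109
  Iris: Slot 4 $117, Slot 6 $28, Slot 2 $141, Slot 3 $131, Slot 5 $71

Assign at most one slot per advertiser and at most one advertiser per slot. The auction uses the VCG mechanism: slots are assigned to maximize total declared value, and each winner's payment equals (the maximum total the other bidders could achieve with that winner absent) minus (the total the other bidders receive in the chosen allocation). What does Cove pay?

Efficient allocation: Onyx→Slot 3 ($137), Delta→Slot 4 ($110), Cove→Slot 6 ($101), Granite→Slot 5 ($109), Iris→Slot 2 ($141); total welfare W = $598.
Cove receives Slot 6 at value $101, so the others get W − 101 = $497.
Without Cove: best allocation of the remaining 4 bidders over all 5 slots is Onyx→Slot 3 ($137), Delta→Slot 4 ($110), Granite→Slot 6 ($143), Iris→Slot 2 ($141), total $531.
VCG payment = (others' best without Cove) − (others' welfare with Cove) = 531 − 497 = $34.

Cove pays $34.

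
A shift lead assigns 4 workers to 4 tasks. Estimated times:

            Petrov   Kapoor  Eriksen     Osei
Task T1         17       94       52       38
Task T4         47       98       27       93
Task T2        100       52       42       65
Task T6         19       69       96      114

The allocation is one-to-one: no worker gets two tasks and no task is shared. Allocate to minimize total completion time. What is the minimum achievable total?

This is the linear assignment problem.
Optimal: Petrov→Task T6 (19 min), Kapoor→Task T2 (52 min), Eriksen→Task T4 (27 min), Osei→Task T1 (38 min) — total 19+52+27+38 = 136 min.
Column-greedy (each task in turn goes to its cheapest remaining worker) gives 210 min, worse by 74.
Next-best assignment: Petrov→Task T1, Kapoor→Task T6, Eriksen→Task T4, Osei→Task T2 = 178 min.
Swapping Kapoor↔Osei (Kapoor→Task T1 94 min, Osei→Task T2 65 min) adds 69.

Min total: 136 min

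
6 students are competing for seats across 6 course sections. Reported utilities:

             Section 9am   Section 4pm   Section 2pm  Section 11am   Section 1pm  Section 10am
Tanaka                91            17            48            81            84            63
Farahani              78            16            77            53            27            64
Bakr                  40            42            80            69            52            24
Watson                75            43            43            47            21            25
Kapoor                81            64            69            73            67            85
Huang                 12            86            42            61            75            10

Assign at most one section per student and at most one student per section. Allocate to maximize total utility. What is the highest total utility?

Maximum total: 476 points

Optimal: Tanaka→Section 1pm (84 points), Farahani→Section 2pm (77 points), Bakr→Section 11am (69 points), Watson→Section 9am (75 points), Kapoor→Section 10am (85 points), Huang→Section 4pm (86 points) — total 84+77+69+75+85+86 = 476 points.
Row-greedy (each student in turn takes its best remaining section) gives 440 points, worse by 36.
Swapping Kapoor↔Bakr (Kapoor→Section 11am 73 points, Bakr→Section 10am 24 points) loses 57.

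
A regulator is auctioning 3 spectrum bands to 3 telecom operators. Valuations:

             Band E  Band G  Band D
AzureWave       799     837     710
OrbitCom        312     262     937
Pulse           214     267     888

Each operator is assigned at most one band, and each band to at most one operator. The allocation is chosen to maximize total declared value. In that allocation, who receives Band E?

Optimal: AzureWave→Band G ($837M), OrbitCom→Band E ($312M), Pulse→Band D ($888M) — total 837+312+888 = $2037M.
Max-entry greedy (repeatedly take the single best remaining cell) gives $1988M, worse by 49.
Swapping OrbitCom↔AzureWave (OrbitCom→Band G $262M, AzureWave→Band E $799M) loses 88.
Every other assignment is strictly worse.
OrbitCom's own top band is Band D ($937M), but forcing OrbitCom→Band D and reassigning the rest optimally gives only $2003M — worse by 34.

OrbitCom receives Band E.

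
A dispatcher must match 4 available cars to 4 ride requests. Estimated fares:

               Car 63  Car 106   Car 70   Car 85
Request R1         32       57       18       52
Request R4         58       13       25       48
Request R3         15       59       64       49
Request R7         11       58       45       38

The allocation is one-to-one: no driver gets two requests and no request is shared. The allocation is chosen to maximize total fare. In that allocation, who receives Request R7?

Car 106 receives Request R7.

Optimal: Car 63→Request R4 ($58), Car 106→Request R7 ($58), Car 70→Request R3 ($64), Car 85→Request R1 ($52) — total 58+58+64+52 = $232.
Row-greedy (each driver in turn takes its best remaining request) gives $214, worse by 18.
Next-best assignment: Car 63→Request R4, Car 106→Request R1, Car 70→Request R3, Car 85→Request R7 = $217.
Car 106's own top request is Request R3 ($59), but forcing Car 106→Request R3 and reassigning the rest optimally gives only $214 — worse by 18.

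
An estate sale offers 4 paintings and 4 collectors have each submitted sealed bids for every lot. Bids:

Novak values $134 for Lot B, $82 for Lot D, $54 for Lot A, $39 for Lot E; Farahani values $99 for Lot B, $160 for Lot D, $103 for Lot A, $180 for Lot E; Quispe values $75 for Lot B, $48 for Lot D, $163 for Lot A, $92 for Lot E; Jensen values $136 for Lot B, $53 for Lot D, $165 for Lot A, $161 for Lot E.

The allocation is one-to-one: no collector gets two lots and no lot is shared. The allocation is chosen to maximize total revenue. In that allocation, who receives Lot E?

Jensen receives Lot E.

Optimal: Novak→Lot B ($134), Farahani→Lot D ($160), Quispe→Lot A ($163), Jensen→Lot E ($161) — total 134+160+163+161 = $618.
Column-greedy (each lot in turn goes to its best remaining collector) gives $498, worse by 120.
Jensen's own top lot is Lot A ($165), but forcing Jensen→Lot A and reassigning the rest optimally gives only $551 — worse by 67.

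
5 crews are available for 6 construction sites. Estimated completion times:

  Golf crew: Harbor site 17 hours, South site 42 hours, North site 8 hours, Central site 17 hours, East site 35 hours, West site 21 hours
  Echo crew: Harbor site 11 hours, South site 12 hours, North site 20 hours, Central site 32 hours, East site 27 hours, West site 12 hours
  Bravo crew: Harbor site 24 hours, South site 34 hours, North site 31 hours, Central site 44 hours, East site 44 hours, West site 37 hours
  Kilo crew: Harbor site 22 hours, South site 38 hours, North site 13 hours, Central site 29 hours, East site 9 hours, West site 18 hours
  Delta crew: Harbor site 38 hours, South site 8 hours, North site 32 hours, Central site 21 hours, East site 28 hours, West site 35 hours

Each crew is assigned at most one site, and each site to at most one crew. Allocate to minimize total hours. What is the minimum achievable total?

This is the linear assignment problem.
Optimal: Golf crew→North site (8 hours), Echo crew→West site (12 hours), Bravo crew→Harbor site (24 hours), Kilo crew→East site (9 hours), Delta crew→South site (8 hours) — total 8+12+24+9+8 = 61 hours.
Row-greedy (each crew in turn takes its cheapest remaining site) gives 83 hours, worse by 22.
Swapping Delta crew↔Echo crew (Delta crew→West site 35 hours, Echo crew→South site 12 hours) adds 27.
No other one-to-one assignment undercuts 61 hours.

Min total: 61 hours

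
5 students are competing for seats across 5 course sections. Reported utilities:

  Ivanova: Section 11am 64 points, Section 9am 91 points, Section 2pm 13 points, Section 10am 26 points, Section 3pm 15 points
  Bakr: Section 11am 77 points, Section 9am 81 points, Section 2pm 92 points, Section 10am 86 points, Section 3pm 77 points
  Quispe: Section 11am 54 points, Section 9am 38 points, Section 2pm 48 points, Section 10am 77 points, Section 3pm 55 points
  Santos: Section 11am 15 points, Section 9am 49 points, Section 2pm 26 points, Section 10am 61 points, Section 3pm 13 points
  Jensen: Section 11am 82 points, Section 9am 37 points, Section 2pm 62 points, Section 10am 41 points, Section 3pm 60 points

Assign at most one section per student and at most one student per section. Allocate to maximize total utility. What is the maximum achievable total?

Treat this as an assignment problem: match each student to one section.
Optimal: Ivanova→Section 9am (91 points), Bakr→Section 2pm (92 points), Quispe→Section 3pm (55 points), Santos→Section 10am (61 points), Jensen→Section 11am (82 points) — total 91+92+55+61+82 = 381 points.
Row-greedy (each student in turn takes its best remaining section) gives 335 points, worse by 46.
Next-best assignment: Ivanova→Section 9am, Bakr→Section 3pm, Quispe→Section 2pm, Santos→Section 10am, Jensen→Section 11am = 359 points.

Max total: 381 points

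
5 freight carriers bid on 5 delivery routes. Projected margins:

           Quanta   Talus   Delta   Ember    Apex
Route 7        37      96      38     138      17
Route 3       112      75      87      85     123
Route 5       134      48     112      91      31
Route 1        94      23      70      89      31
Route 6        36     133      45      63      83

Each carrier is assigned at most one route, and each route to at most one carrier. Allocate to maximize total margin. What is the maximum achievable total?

Optimal: Quanta→Route 1 ($94k), Talus→Route 6 ($133k), Delta→Route 5 ($112k), Ember→Route 7 ($138k), Apex→Route 3 ($123k) — total 94+133+112+138+123 = $600k.

Max total: $600k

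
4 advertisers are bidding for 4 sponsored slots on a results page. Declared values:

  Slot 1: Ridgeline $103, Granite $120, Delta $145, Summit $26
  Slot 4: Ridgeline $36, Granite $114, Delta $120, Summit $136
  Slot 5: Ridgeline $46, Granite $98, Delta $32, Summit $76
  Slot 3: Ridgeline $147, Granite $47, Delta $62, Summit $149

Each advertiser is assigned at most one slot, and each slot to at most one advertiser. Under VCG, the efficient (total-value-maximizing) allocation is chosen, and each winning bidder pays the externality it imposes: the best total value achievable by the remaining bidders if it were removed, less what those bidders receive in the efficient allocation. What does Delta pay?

Delta pays $22.

Efficient allocation: Ridgeline→Slot 3 ($147), Granite→Slot 5 ($98), Delta→Slot 1 ($145), Summit→Slot 4 ($136); total welfare W = $526.
Delta receives Slot 1 at value $145, so the others get W − 145 = $381.
Without Delta: best allocation of the remaining 3 bidders over all 4 slots is Ridgeline→Slot 3 ($147), Granite→Slot 1 ($120), Summit→Slot 4 ($136), total $403.
VCG payment = (others' best without Delta) − (others' welfare with Delta) = 403 − 381 = $22.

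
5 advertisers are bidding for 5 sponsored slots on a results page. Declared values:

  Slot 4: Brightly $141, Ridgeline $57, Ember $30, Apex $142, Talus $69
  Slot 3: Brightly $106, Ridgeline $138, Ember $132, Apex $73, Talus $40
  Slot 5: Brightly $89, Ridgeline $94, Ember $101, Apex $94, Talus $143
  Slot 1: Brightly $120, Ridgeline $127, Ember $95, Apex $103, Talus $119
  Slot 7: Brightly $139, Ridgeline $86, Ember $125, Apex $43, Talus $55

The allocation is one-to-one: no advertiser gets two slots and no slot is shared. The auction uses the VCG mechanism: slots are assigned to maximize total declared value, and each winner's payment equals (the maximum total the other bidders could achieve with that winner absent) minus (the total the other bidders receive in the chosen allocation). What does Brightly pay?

Efficient allocation: Brightly→Slot 7 ($139), Ridgeline→Slot 1 ($127), Ember→Slot 3 ($132), Apex→Slot 4 ($142), Talus→Slot 5 ($143); total welfare W = $683.
Brightly receives Slot 7 at value $139, so the others get W − 139 = $544.
Without Brightly: best allocation of the remaining 4 bidders over all 5 slots is Ridgeline→Slot 3 ($138), Ember→Slot 7 ($125), Apex→Slot 4 ($142), Talus→Slot 5 ($143), total $548.
VCG payment = (others' best without Brightly) − (others' welfare with Brightly) = 548 − 544 = $4.

Brightly pays $4.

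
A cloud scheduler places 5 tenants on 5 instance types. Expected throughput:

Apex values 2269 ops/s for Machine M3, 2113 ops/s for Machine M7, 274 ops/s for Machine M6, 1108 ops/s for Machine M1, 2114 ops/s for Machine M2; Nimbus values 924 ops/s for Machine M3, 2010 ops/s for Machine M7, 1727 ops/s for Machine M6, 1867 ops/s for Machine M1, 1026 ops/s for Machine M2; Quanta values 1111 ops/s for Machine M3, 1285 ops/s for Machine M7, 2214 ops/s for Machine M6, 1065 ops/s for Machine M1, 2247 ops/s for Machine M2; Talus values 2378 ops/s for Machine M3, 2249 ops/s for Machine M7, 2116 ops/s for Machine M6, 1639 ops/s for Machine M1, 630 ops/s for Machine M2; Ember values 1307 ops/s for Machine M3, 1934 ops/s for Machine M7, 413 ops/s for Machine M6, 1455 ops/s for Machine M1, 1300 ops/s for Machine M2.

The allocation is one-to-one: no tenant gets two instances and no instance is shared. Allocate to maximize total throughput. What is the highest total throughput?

Maximum total: 10507 ops/s

Optimal: Apex→Machine M2 (2114 ops/s), Nimbus→Machine M1 (1867 ops/s), Quanta→Machine M6 (2214 ops/s), Talus→Machine M3 (2378 ops/s), Ember→Machine M7 (1934 ops/s) — total 2114+1867+2214+2378+1934 = 10507 ops/s.
Max-entry greedy (repeatedly take the single best remaining cell) gives 9018 ops/s, worse by 1489.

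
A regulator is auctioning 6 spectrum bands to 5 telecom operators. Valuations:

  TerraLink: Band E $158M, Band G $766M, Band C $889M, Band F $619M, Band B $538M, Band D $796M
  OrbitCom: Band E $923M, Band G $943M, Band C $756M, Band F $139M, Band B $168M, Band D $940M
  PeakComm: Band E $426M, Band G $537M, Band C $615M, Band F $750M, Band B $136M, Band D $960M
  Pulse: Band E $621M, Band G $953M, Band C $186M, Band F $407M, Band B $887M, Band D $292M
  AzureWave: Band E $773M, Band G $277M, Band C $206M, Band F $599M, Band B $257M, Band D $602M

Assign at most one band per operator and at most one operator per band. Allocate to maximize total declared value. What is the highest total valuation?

Maximum total: $4452M

Optimal: TerraLink→Band C ($889M), OrbitCom→Band G ($943M), PeakComm→Band D ($960M), Pulse→Band B ($887M), AzureWave→Band E ($773M) — total 889+943+960+887+773 = $4452M.
Column-greedy (each band in turn goes to its best remaining operator) gives $3772M, worse by 680.
Next-best assignment: TerraLink→Band C, OrbitCom→Band E, PeakComm→Band D, Pulse→Band G, AzureWave→Band F = $4324M.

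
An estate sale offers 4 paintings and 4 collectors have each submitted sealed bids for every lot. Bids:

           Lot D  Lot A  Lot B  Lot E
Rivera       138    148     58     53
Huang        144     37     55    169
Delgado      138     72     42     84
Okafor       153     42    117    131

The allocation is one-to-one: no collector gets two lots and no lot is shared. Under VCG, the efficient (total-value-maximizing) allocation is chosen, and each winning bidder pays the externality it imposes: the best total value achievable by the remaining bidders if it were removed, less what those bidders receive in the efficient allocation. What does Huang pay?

Efficient allocation: Rivera→Lot A ($148), Huang→Lot E ($169), Delgado→Lot D ($138), Okafor→Lot B ($117); total welfare W = $572.
Huang receives Lot E at value $169, so the others get W − 169 = $403.
Without Huang: best allocation of the remaining 3 bidders over all 4 lots is Rivera→Lot A ($148), Delgado→Lot D ($138), Okafor→Lot E ($131), total $417.
VCG payment = (others' best without Huang) − (others' welfare with Huang) = 417 − 403 = $14.

Huang pays $14.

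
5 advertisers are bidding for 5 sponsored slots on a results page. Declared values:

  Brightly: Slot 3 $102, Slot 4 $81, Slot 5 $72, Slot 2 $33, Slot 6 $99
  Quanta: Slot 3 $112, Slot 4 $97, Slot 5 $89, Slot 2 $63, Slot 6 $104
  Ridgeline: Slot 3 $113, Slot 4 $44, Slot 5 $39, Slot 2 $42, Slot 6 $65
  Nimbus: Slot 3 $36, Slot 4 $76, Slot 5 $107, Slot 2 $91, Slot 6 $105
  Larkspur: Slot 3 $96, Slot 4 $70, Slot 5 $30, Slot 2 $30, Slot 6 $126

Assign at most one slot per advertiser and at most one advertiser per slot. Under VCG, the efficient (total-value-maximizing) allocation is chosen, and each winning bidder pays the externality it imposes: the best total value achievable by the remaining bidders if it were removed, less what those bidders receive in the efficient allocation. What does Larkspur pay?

Efficient allocation: Brightly→Slot 4 ($81), Quanta→Slot 5 ($89), Ridgeline→Slot 3 ($113), Nimbus→Slot 2 ($91), Larkspur→Slot 6 ($126); total welfare W = $500.
Larkspur receives Slot 6 at value $126, so the others get W − 126 = $374.
Without Larkspur: best allocation of the remaining 4 bidders over all 5 slots is Brightly→Slot 6 ($99), Quanta→Slot 4 ($97), Ridgeline→Slot 3 ($113), Nimbus→Slot 5 ($107), total $416.
VCG payment = (others' best without Larkspur) − (others' welfare with Larkspur) = 416 − 374 = $42.

Larkspur pays $42.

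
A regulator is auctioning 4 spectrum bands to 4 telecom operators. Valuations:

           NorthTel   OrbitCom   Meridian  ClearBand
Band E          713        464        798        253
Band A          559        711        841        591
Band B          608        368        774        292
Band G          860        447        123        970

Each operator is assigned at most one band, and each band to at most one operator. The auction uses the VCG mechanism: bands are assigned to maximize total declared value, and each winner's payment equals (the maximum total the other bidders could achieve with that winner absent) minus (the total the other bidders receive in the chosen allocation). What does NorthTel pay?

NorthTel pays $24M.

Efficient allocation: NorthTel→Band E ($713M), OrbitCom→Band A ($711M), Meridian→Band B ($774M), ClearBand→Band G ($970M); total welfare W = $3168M.
NorthTel receives Band E at value $713M, so the others get W − 713 = $2455M.
Without NorthTel: best allocation of the remaining 3 bidders over all 4 bands is OrbitCom→Band A ($711M), Meridian→Band E ($798M), ClearBand→Band G ($970M), total $2479M.
VCG payment = (others' best without NorthTel) − (others' welfare with NorthTel) = 2479 − 2455 = $24M.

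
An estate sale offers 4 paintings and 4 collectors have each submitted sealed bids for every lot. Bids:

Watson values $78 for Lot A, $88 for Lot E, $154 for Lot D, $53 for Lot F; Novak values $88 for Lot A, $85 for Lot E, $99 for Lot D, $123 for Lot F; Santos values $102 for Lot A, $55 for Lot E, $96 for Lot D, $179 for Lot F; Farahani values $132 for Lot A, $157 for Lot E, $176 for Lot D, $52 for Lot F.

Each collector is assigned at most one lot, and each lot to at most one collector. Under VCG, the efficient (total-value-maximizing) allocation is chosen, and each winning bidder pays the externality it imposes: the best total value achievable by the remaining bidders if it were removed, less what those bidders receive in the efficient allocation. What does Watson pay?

Efficient allocation: Watson→Lot D ($154), Novak→Lot A ($88), Santos→Lot F ($179), Farahani→Lot E ($157); total welfare W = $578.
Watson receives Lot D at value $154, so the others get W − 154 = $424.
Without Watson: best allocation of the remaining 3 bidders over all 4 lots is Novak→Lot A ($88), Santos→Lot F ($179), Farahani→Lot D ($176), total $443.
VCG payment = (others' best without Watson) − (others' welfare with Watson) = 443 − 424 = $19.

Watson pays $19.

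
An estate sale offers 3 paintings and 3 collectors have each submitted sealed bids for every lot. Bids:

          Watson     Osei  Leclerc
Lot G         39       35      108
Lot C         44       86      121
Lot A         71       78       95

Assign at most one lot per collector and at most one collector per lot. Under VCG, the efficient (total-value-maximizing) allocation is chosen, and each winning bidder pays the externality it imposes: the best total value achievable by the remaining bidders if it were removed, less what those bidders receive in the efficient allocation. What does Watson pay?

Watson pays $5.

Efficient allocation: Watson→Lot A ($71), Osei→Lot C ($86), Leclerc→Lot G ($108); total welfare W = $265.
Watson receives Lot A at value $71, so the others get W − 71 = $194.
Without Watson: best allocation of the remaining 2 bidders over all 3 lots is Osei→Lot A ($78), Leclerc→Lot C ($121), total $199.
VCG payment = (others' best without Watson) − (others' welfare with Watson) = 199 − 194 = $5.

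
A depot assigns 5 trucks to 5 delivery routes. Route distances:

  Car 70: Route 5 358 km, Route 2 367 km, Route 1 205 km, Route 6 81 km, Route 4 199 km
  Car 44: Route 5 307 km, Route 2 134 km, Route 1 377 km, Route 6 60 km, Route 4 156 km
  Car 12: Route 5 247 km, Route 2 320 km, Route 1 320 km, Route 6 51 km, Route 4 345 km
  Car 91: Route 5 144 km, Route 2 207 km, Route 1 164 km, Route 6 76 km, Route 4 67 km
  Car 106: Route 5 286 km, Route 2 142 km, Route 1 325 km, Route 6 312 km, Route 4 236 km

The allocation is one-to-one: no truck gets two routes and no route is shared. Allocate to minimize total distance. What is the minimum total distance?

Minimum total: 698 km

This is a one-to-one assignment (minimum-cost bipartite matching).
Optimal: Car 70→Route 1 (205 km), Car 44→Route 4 (156 km), Car 12→Route 6 (51 km), Car 91→Route 5 (144 km), Car 106→Route 2 (142 km) — total 205+156+51+144+142 = 698 km.
Row-greedy (each truck in turn takes its cheapest remaining route) gives 854 km, worse by 156.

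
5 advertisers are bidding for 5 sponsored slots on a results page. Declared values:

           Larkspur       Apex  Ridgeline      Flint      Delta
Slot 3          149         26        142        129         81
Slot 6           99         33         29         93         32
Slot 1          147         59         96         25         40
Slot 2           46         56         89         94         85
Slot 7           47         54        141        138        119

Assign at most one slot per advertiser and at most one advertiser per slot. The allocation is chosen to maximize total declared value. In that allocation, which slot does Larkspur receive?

This is the linear assignment problem.
Optimal: Larkspur→Slot 1 ($147), Apex→Slot 2 ($56), Ridgeline→Slot 3 ($142), Flint→Slot 6 ($93), Delta→Slot 7 ($119) — total 147+56+142+93+119 = $557.
Column-greedy (each slot in turn goes to its best remaining advertiser) gives $477, worse by 80.
Larkspur's own top slot is Slot 3 ($149), but forcing Larkspur→Slot 3 and reassigning the rest optimally gives only $527 — worse by 30.

Larkspur receives Slot 1.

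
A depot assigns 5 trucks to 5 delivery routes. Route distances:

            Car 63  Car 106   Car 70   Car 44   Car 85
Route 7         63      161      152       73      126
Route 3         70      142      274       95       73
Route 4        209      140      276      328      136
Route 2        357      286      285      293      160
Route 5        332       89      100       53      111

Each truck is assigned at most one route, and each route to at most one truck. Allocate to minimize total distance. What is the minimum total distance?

Treat this as an assignment problem: match each truck to one route.
Optimal: Car 63→Route 3 (70 km), Car 106→Route 4 (140 km), Car 70→Route 5 (100 km), Car 44→Route 7 (73 km), Car 85→Route 2 (160 km) — total 70+140+100+73+160 = 543 km.
Next-best assignment: Car 63→Route 7, Car 106→Route 4, Car 70→Route 5, Car 44→Route 3, Car 85→Route 2 = 558 km.

Min total: 543 km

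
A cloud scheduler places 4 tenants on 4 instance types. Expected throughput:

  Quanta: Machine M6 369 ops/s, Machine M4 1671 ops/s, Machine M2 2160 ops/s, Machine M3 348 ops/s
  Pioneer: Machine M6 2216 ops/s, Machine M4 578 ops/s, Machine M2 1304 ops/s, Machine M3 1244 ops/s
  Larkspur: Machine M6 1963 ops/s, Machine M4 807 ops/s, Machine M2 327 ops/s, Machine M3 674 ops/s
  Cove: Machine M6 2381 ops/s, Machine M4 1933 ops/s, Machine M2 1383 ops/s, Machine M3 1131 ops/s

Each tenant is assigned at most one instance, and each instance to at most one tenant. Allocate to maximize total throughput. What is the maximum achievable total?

This is a one-to-one assignment (maximum-weight bipartite matching).
Optimal: Quanta→Machine M2 (2160 ops/s), Pioneer→Machine M3 (1244 ops/s), Larkspur→Machine M6 (1963 ops/s), Cove→Machine M4 (1933 ops/s) — total 2160+1244+1963+1933 = 7300 ops/s.
Max-entry greedy (repeatedly take the single best remaining cell) gives 6592 ops/s, worse by 708.
Next-best assignment: Quanta→Machine M2, Pioneer→Machine M6, Larkspur→Machine M3, Cove→Machine M4 = 6983 ops/s.

Maximum total: 7300 ops/s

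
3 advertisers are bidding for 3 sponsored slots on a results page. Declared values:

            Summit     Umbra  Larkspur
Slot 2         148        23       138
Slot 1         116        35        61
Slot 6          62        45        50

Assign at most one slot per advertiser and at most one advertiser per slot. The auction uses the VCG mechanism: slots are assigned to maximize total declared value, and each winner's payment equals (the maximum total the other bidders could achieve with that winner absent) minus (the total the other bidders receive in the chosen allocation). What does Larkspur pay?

Larkspur pays $32.

Efficient allocation: Summit→Slot 1 ($116), Umbra→Slot 6 ($45), Larkspur→Slot 2 ($138); total welfare W = $299.
Larkspur receives Slot 2 at value $138, so the others get W − 138 = $161.
Without Larkspur: best allocation of the remaining 2 bidders over all 3 slots is Summit→Slot 2 ($148), Umbra→Slot 6 ($45), total $193.
VCG payment = (others' best without Larkspur) − (others' welfare with Larkspur) = 193 − 161 = $32.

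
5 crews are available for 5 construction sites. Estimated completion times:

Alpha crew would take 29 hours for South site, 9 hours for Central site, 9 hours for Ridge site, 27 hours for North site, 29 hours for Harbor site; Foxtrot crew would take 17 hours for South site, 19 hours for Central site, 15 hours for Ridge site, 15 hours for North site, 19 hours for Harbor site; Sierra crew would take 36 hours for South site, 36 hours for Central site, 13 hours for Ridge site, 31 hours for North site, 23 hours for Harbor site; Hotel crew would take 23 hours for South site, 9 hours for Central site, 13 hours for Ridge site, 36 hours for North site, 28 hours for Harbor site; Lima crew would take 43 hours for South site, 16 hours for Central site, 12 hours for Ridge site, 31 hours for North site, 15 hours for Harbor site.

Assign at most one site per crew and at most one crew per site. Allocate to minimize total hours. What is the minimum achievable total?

Optimal: Alpha crew→Central site (9 hours), Foxtrot crew→North site (15 hours), Sierra crew→Ridge site (13 hours), Hotel crew→South site (23 hours), Lima crew→Harbor site (15 hours) — total 9+15+13+23+15 = 75 hours.
Row-greedy (each crew in turn takes its cheapest remaining site) gives 101 hours, worse by 26.
Next-best assignment: Alpha crew→South site, Foxtrot crew→North site, Sierra crew→Ridge site, Hotel crew→Central site, Lima crew→Harbor site = 81 hours.
Swapping Hotel crew↔Sierra crew (Hotel crew→Ridge site 13 hours, Sierra crew→South site 36 hours) adds 13.
Checked against all permutations: 75 hours is optimal.

Minimum total: 75 hours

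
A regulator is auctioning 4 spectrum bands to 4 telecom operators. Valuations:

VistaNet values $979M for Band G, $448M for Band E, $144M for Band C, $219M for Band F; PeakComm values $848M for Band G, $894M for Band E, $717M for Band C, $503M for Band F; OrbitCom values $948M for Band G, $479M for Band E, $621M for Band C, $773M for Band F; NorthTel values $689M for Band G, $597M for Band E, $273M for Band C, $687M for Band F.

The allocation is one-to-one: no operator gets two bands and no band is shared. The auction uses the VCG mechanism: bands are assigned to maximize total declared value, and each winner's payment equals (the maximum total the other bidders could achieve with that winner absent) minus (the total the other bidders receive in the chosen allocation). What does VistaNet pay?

VistaNet pays $327M.

Efficient allocation: VistaNet→Band G ($979M), PeakComm→Band E ($894M), OrbitCom→Band C ($621M), NorthTel→Band F ($687M); total welfare W = $3181M.
VistaNet receives Band G at value $979M, so the others get W − 979 = $2202M.
Without VistaNet: best allocation of the remaining 3 bidders over all 4 bands is PeakComm→Band E ($894M), OrbitCom→Band G ($948M), NorthTel→Band F ($687M), total $2529M.
VCG payment = (others' best without VistaNet) − (others' welfare with VistaNet) = 2529 − 2202 = $327M.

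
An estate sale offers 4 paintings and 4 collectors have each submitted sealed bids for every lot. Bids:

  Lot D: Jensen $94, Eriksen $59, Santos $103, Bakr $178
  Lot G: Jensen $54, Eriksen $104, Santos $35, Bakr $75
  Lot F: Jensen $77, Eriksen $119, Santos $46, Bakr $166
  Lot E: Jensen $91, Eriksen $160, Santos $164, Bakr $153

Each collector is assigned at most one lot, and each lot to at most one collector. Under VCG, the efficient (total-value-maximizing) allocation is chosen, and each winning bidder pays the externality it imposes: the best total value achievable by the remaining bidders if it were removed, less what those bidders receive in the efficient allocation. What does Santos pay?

Efficient allocation: Jensen→Lot D ($94), Eriksen→Lot G ($104), Santos→Lot E ($164), Bakr→Lot F ($166); total welfare W = $528.
Santos receives Lot E at value $164, so the others get W − 164 = $364.
Without Santos: best allocation of the remaining 3 bidders over all 4 lots is Jensen→Lot D ($94), Eriksen→Lot E ($160), Bakr→Lot F ($166), total $420.
VCG payment = (others' best without Santos) − (others' welfare with Santos) = 420 − 364 = $56.

Santos pays $56.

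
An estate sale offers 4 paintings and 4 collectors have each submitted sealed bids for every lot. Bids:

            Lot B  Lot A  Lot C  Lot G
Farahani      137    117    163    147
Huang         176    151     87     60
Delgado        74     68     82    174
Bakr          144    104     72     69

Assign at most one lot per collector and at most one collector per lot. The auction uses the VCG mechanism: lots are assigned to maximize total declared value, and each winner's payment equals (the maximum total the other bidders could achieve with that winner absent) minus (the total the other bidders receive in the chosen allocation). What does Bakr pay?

Efficient allocation: Farahani→Lot C ($163), Huang→Lot A ($151), Delgado→Lot G ($174), Bakr→Lot B ($144); total welfare W = $632.
Bakr receives Lot B at value $144, so the others get W − 144 = $488.
Without Bakr: best allocation of the remaining 3 bidders over all 4 lots is Farahani→Lot C ($163), Huang→Lot B ($176), Delgado→Lot G ($174), total $513.
VCG payment = (others' best without Bakr) − (others' welfare with Bakr) = 513 − 488 = $25.

Bakr pays $25.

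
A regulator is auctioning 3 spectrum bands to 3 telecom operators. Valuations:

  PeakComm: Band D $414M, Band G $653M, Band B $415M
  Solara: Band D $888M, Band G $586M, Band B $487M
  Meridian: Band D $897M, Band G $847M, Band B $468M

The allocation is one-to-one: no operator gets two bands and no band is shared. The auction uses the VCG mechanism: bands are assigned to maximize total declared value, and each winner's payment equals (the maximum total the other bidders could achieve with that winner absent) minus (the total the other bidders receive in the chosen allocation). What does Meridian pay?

Meridian pays $238M.

Efficient allocation: PeakComm→Band B ($415M), Solara→Band D ($888M), Meridian→Band G ($847M); total welfare W = $2150M.
Meridian receives Band G at value $847M, so the others get W − 847 = $1303M.
Without Meridian: best allocation of the remaining 2 bidders over all 3 bands is PeakComm→Band G ($653M), Solara→Band D ($888M), total $1541M.
VCG payment = (others' best without Meridian) − (others' welfare with Meridian) = 1541 − 1303 = $238M.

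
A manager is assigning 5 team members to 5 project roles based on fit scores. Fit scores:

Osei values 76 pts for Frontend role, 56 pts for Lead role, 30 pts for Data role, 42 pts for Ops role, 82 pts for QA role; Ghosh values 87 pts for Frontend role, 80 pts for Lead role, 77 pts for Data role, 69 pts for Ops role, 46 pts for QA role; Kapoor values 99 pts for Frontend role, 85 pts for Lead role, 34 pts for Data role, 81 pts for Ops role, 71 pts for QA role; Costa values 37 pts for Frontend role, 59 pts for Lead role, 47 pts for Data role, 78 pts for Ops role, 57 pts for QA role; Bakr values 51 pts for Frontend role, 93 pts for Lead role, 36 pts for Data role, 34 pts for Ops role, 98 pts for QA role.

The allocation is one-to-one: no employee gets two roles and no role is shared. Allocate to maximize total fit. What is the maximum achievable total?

Optimal: Osei→QA role (82 pts), Ghosh→Data role (77 pts), Kapoor→Frontend role (99 pts), Costa→Ops role (78 pts), Bakr→Lead role (93 pts) — total 82+77+99+78+93 = 429 pts.
Row-greedy (each employee in turn takes its best remaining role) gives 368 pts, worse by 61.
Swapping Ghosh↔Kapoor (Ghosh→Frontend role 87 pts, Kapoor→Data role 34 pts) loses 55.

Max total: 429 pts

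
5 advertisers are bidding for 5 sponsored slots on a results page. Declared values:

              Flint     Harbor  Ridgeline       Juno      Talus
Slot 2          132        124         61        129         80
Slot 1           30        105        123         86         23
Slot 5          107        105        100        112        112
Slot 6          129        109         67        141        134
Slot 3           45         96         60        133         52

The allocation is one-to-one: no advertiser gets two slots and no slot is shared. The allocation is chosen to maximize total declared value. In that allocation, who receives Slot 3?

Optimal: Flint→Slot 2 ($132), Harbor→Slot 5 ($105), Ridgeline→Slot 1 ($123), Juno→Slot 3 ($133), Talus→Slot 6 ($134) — total 132+105+123+133+134 = $627.
Row-greedy (each advertiser in turn takes its best remaining slot) gives $609, worse by 18.
Next-best assignment: Flint→Slot 5, Harbor→Slot 2, Ridgeline→Slot 1, Juno→Slot 3, Talus→Slot 6 = $621.
Juno's own top slot is Slot 6 ($141), but forcing Juno→Slot 6 and reassigning the rest optimally gives only $604 — worse by 23.

Juno receives Slot 3.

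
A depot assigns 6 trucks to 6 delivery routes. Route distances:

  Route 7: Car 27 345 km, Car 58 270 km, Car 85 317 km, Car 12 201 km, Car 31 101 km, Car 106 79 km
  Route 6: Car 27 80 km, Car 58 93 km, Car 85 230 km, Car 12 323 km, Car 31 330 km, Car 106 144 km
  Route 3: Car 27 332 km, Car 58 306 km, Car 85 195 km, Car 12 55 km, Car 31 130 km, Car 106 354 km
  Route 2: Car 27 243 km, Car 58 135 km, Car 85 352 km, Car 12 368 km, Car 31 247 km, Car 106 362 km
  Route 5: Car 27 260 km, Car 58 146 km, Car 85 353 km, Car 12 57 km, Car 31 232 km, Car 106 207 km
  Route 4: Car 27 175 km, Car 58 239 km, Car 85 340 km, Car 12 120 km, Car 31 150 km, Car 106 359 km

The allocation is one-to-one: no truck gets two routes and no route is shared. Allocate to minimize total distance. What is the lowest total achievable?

Minimum total: 696 km

This is the linear assignment problem.
Optimal: Car 27→Route 6 (80 km), Car 58→Route 2 (135 km), Car 85→Route 3 (195 km), Car 12→Route 5 (57 km), Car 31→Route 4 (150 km), Car 106→Route 7 (79 km) — total 80+135+195+57+150+79 = 696 km.
Row-greedy (each truck in turn takes its cheapest remaining route) gives 927 km, worse by 231.
Next-best assignment: Car 27→Route 4, Car 58→Route 2, Car 85→Route 6, Car 12→Route 5, Car 31→Route 3, Car 106→Route 7 = 806 km.
No other one-to-one assignment undercuts 696 km.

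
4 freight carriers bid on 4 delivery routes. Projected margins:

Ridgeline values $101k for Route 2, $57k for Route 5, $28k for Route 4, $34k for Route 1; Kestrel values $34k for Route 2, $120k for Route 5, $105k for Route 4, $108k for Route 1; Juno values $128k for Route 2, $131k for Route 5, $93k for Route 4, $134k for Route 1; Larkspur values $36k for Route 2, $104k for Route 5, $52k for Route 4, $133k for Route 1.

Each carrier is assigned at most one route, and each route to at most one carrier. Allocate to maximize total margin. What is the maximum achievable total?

Maximum total: $470k

Optimal: Ridgeline→Route 2 ($101k), Kestrel→Route 4 ($105k), Juno→Route 5 ($131k), Larkspur→Route 1 ($133k) — total 101+105+131+133 = $470k.
Max-entry greedy (repeatedly take the single best remaining cell) gives $407k, worse by 63.
Next-best assignment: Ridgeline→Route 2, Kestrel→Route 5, Juno→Route 4, Larkspur→Route 1 = $447k.
No other one-to-one assignment exceeds $470k.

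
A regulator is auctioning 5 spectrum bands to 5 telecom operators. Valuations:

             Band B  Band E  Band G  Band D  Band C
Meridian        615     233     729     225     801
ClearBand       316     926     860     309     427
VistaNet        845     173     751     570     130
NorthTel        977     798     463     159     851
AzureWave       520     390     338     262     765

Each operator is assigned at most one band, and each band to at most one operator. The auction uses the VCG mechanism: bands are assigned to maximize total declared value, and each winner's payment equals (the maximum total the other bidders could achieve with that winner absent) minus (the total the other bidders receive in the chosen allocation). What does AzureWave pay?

Efficient allocation: Meridian→Band G ($729M), ClearBand→Band E ($926M), VistaNet→Band D ($570M), NorthTel→Band B ($977M), AzureWave→Band C ($765M); total welfare W = $3967M.
AzureWave receives Band C at value $765M, so the others get W − 765 = $3202M.
Without AzureWave: best allocation of the remaining 4 bidders over all 5 bands is Meridian→Band C ($801M), ClearBand→Band E ($926M), VistaNet→Band G ($751M), NorthTel→Band B ($977M), total $3455M.
VCG payment = (others' best without AzureWave) − (others' welfare with AzureWave) = 3455 − 3202 = $253M.

AzureWave pays $253M.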